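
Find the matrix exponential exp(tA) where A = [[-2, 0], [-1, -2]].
A has Jordan form J = [[-2, 1], [0, -2]] with A = PJP^{-1}, so e^{tA} = P e^{tJ} P^{-1}.

For a Jordan block J_k(λ), e^{tJ_k(λ)} = e^{λt} · (I + tN + t^2 N^2/2! + ... + t^{k-1} N^{k-1}/(k-1)!) where N is the nilpotent superdiagonal part.

Assembling the blocks and conjugating back gives the entries of e^{tA} as shown above.

e^{tA} = [[e^{-2*t}, 0], [-t*e^{-2*t}, e^{-2*t}]]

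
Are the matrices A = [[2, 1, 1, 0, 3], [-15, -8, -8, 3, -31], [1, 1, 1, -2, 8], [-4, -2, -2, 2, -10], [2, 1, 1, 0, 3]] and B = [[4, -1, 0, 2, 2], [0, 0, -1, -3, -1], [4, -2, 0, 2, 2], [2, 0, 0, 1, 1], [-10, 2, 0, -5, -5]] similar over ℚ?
Yes.

Two matrices over a field are similar if and only if they have the same invariant factors.

Both A and B have characteristic polynomial x^5 and minimal polynomial x^3. Computing further, both have invariant factors x^2, x^3. Hence A and B are similar.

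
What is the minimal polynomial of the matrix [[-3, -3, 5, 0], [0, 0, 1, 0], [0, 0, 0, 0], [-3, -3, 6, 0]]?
The characteristic polynomial factors as x^3(x + 3). The minimal polynomial is ∏(x - λ)^{k_λ} where k_λ is the size of the largest Jordan block at λ.

For λ = -3: rank(A + 3I) = 3, and the largest Jordan block has size 1 (the smallest k with rank((A + 3I)^k) = rank((A + 3I)^(k+1))).
For λ = 0: rank(A) = 2, and the largest Jordan block has size 2 (the smallest k with rank(A^k) = rank(A^(k+1))).

So m_A(x) = x^2(x + 3).

m_A(x) = x^2(x + 3)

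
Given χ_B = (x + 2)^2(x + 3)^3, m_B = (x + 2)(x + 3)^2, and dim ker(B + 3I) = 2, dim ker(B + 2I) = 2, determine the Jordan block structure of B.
λ = -3: algebraic multiplicity 3 (exponent in χ_B), largest block size 2 (exponent in m_B), 2 blocks (geometric multiplicity). These force block sizes [2, 1].
λ = -2: algebraic multiplicity 2 (exponent in χ_B), largest block size 1 (exponent in m_B), 2 blocks (geometric multiplicity). These force block sizes [1, 1].

Jordan blocks: (-3, 2), (-3, 1), (-2, 1), (-2, 1)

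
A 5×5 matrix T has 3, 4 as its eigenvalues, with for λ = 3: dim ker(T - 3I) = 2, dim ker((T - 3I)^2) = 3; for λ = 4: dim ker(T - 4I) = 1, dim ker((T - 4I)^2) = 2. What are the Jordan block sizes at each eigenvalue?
λ = 3: successive nullity increments [2, 1] count blocks of size ≥ k; block sizes are [2, 1].
λ = 4: successive nullity increments [1, 1] count blocks of size ≥ k; block sizes are [2].

Jordan blocks: (3, 2), (3, 1), (4, 2)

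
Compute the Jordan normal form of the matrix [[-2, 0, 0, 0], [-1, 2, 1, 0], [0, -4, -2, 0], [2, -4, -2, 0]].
The characteristic polynomial is det(xI - A) = x^3(x + 2), so the eigenvalues are -2 (algebraic multiplicity 1), 0 (algebraic multiplicity 3).

For λ = -2: algebraic multiplicity 1 gives one 1×1 block.

For λ = 0: rank(A) = 2, rank(A^2) = 1. The eigenspace has dimension 4 - 2 = 2, so there are 2 Jordan blocks; the rank sequence gives block sizes [2, 1].

Assembling the blocks gives the Jordan form J above.

J = [[-2, 0, 0, 0], [0, 0, 1, 0], [0, 0, 0, 0], [0, 0, 0, 0]]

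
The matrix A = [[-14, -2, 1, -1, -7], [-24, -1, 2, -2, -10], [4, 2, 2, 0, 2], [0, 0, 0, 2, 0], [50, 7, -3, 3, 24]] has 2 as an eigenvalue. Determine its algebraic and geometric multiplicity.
The characteristic polynomial is (x - 5)(x - 2)^4, so the factor x - 2 appears with exponent 4: the algebraic multiplicity is 4.

rank(A - 2I) = 3, so the eigenspace has dimension 5 - 3 = 2: the geometric multiplicity is 2.

Since 2 < 4, A is not diagonalizable.

algebraic multiplicity 4, geometric multiplicity 2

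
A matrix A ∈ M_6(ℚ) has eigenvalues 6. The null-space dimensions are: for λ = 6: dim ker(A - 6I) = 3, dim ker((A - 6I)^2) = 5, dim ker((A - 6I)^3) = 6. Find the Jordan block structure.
λ = 6: successive nullity increments [3, 2, 1] count blocks of size ≥ k; block sizes are [3, 2, 1].

Jordan blocks: (6, 3), (6, 2), (6, 1)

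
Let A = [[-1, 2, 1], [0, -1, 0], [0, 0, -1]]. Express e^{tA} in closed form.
e^{tA} = [[e^{-t}, 2*t*e^{-t}, t*e^{-t}], [0, e^{-t}, 0], [0, 0, e^{-t}]]

A has Jordan form J = [[-1, 1, 0], [0, -1, 0], [0, 0, -1]] with A = PJP^{-1}, so e^{tA} = P e^{tJ} P^{-1}.

For a Jordan block J_k(λ), e^{tJ_k(λ)} = e^{λt} · (I + tN + t^2 N^2/2! + ... + t^{k-1} N^{k-1}/(k-1)!) where N is the nilpotent superdiagonal part.

Assembling the blocks and conjugating back gives the entries of e^{tA} as shown above.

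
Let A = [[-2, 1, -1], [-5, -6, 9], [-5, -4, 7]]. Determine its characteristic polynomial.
χ_A(x) = (x - 3)(x + 2)^2

xI - A = [[x + 2, -1, 1], [5, x + 6, -9], [5, 4, x - 7]].

Expanding det(xI - A) along the first row:
det(xI - A) = + (x + 2)·det([[x + 6, -9], [4, x - 7]]) - (-1)·det([[5, -9], [5, x - 7]]) + (1)·det([[5, x + 6], [5, 4]]).

Evaluating gives χ_A(x) = x^3 + x^2 - 8x - 12 = (x - 3)(x + 2)^2.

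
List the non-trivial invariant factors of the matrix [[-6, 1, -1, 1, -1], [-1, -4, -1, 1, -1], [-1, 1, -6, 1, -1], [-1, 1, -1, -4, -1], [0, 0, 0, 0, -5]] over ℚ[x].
The Jordan structure of A has elementary divisors (x + 5)^2, (x + 5), (x + 5), (x + 5). Arranging the block sizes at each eigenvalue in decreasing order and taking row products gives the invariant factors.

Invariant factors (smallest first, each dividing the next): x + 5, x + 5, x + 5, (x + 5)^2.

Check: the last factor (x + 5)^2 is the minimal polynomial, and the product (x + 5)^5 is the characteristic polynomial.

x + 5, x + 5, x + 5, (x + 5)^2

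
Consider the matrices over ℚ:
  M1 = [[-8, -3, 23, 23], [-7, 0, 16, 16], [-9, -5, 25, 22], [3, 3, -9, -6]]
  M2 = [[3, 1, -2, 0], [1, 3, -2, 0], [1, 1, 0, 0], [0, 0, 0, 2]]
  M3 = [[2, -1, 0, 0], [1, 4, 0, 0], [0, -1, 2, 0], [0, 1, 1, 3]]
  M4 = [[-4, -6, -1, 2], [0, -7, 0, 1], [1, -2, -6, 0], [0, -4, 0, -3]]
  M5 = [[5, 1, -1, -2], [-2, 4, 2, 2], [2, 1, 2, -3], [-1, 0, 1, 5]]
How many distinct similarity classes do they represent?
4 classes: {M1, M3}, {M2}, {M4}, {M5}

Characteristic polynomials: χ_{M1} = (x - 3)^3(x - 2), χ_{M2} = (x - 2)^4, χ_{M3} = (x - 3)^3(x - 2), χ_{M4} = (x + 5)^4, χ_{M5} = (x - 4)^4.

{M1, M3}: invariant factors x - 3, (x - 3)^2(x - 2).

{M2}: invariant factors x - 2, x - 2, (x - 2)^2.

{M4}: invariant factors (x + 5)^2, (x + 5)^2.

{M5}: invariant factors x - 4, (x - 4)^3.

Matrices are similar if and only if their invariant-factor lists agree; the partition into similarity classes is {M1, M3}, {M2}, {M4}, {M5}.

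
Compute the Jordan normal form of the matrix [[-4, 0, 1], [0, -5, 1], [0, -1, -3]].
J = [[-4, 1, 0], [0, -4, 1], [0, 0, -4]]

The characteristic polynomial is det(xI - A) = (x + 4)^3, so the eigenvalues are -4 (algebraic multiplicity 3).

For λ = -4: rank(A + 4I) = 2, rank((A + 4I)^2) = 1, rank((A + 4I)^3) = 0. The eigenspace has dimension 3 - 2 = 1, so there is 1 Jordan block; the rank sequence gives block sizes [3].

Assembling the blocks gives the Jordan form J above.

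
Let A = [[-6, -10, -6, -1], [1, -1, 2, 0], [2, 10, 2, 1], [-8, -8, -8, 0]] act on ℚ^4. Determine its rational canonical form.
The invariant factors of A (the non-unit diagonal entries of the Smith normal form of xI - A over ℚ[x]) are x + 4, (x - 2)(x - 1)(x + 4), each dividing the next. The characteristic polynomial is their product, (x - 2)(x - 1)(x + 4)^2.

The rational canonical form is the block-diagonal matrix of companion matrices C(f_i):
R = [[-4, 0, 0, 0], [0, 0, 0, -8], [0, 1, 0, 10], [0, 0, 1, -1]].

R = [[-4, 0, 0, 0], [0, 0, 0, -8], [0, 1, 0, 10], [0, 0, 1, -1]]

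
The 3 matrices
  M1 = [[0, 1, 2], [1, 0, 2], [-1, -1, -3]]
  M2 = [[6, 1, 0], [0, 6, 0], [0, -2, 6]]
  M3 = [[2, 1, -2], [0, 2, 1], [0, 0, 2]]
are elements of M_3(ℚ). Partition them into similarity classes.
3 classes: {M1}, {M2}, {M3}

Characteristic polynomials: χ_{M1} = (x + 1)^3, χ_{M2} = (x - 6)^3, χ_{M3} = (x - 2)^3.

{M1}: invariant factors x + 1, (x + 1)^2.

{M2}: invariant factors x - 6, (x - 6)^2.

{M3}: invariant factors (x - 2)^3.

Matrices are similar if and only if their invariant-factor lists agree; the partition into similarity classes is {M1}, {M2}, {M3}.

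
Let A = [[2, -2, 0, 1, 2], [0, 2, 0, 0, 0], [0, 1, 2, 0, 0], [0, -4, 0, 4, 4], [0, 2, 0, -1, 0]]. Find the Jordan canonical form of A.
The characteristic polynomial is det(xI - A) = (x - 2)^5, so the eigenvalues are 2 (algebraic multiplicity 5).

For λ = 2: rank(A - 2I) = 2, rank((A - 2I)^2) = 0. The eigenspace has dimension 5 - 2 = 3, so there are 3 Jordan blocks; the rank sequence gives block sizes [2, 2, 1].

Assembling the blocks gives the Jordan form J above.

J = [[2, 1, 0, 0, 0], [0, 2, 0, 0, 0], [0, 0, 2, 1, 0], [0, 0, 0, 2, 0], [0, 0, 0, 0, 2]]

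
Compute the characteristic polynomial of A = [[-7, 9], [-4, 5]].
xI - A = [[x + 7, -9], [4, x - 5]].

Expanding det(xI - A) along the first row:
det(xI - A) = + (x + 7)·det([[x - 5]]) - (-9)·det([[4]]).

Evaluating gives χ_A(x) = x^2 + 2x + 1 = (x + 1)^2.

χ_A(x) = (x + 1)^2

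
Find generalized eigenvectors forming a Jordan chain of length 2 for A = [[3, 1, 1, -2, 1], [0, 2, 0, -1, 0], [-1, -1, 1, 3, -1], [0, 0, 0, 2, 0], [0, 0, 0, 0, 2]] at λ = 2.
We seek v_1 ∈ ker((A - 2I)^2) \ ker(A - 2I), then set v_{i+1} = (A - 2I) v_i.

One such chain is v_1 = [[0, 1, 0, 0, 0]]^T, v_2 = [[1, 0, -1, 0, 0]]^T. Check: (A - 2I) v_2 = [[0, 0, 0, 0, 0]]^T = 0.

v_1 = [[0, 1, 0, 0, 0]]^T, v_2 = [[1, 0, -1, 0, 0]]^T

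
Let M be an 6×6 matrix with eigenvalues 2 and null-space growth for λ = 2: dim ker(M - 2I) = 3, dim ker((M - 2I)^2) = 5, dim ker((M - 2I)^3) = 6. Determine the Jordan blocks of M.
λ = 2: successive nullity increments [3, 2, 1] count blocks of size ≥ k; block sizes are [3, 2, 1].

Jordan blocks: (2, 3), (2, 2), (2, 1)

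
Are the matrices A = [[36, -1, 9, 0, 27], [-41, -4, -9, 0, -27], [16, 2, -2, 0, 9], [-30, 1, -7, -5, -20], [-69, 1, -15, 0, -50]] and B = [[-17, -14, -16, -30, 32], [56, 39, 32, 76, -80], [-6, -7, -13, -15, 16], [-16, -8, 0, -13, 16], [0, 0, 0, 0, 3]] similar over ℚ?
trace(A) = -25 but trace(B) = -1. The trace is a similarity invariant, so A and B are not similar.

No.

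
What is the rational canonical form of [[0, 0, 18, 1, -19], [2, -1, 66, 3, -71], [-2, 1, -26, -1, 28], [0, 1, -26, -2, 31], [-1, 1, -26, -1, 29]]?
R = [[0, 0, 0, 0, -18], [1, 0, 0, 0, -21], [0, 1, 0, 0, 4], [0, 0, 1, 0, 9], [0, 0, 0, 1, 0]]

The invariant factors of A (the non-unit diagonal entries of the Smith normal form of xI - A over ℚ[x]) are (x + 2)(x^2 - x - 3)^2, each dividing the next. The characteristic polynomial is their product, (x + 2)(x^2 - x - 3)^2.

The rational canonical form is the block-diagonal matrix of companion matrices C(f_i):
R = [[0, 0, 0, 0, -18], [1, 0, 0, 0, -21], [0, 1, 0, 0, 4], [0, 0, 1, 0, 9], [0, 0, 0, 1, 0]].

Note the characteristic polynomial does not split into linear factors over ℚ, so A has no Jordan form over ℚ; the rational canonical form exists over any field.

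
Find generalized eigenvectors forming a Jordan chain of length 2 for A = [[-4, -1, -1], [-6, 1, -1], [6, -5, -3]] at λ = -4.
We seek v_1 ∈ ker((A + 4I)^2) \ ker(A + 4I), then set v_{i+1} = (A + 4I) v_i.

One such chain is v_1 = [[1, 1, 0]]^T, v_2 = [[-1, -1, 1]]^T. Check: (A + 4I) v_2 = [[0, 0, 0]]^T = 0.

v_1 = [[1, 1, 0]]^T, v_2 = [[-1, -1, 1]]^T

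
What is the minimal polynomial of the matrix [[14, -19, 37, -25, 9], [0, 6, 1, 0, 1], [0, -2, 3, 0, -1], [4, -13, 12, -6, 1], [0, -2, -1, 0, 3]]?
The characteristic polynomial factors as (x - 4)^5. The minimal polynomial is ∏(x - λ)^{k_λ} where k_λ is the size of the largest Jordan block at λ.

For λ = 4: rank(A - 4I) = 3, and the largest Jordan block has size 3 (the smallest k with rank((A - 4I)^k) = rank((A - 4I)^(k+1))).

So m_A(x) = (x - 4)^3.

m_A(x) = (x - 4)^3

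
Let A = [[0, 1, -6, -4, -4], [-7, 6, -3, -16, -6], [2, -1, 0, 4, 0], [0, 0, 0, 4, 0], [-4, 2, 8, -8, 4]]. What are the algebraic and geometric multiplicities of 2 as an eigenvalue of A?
algebraic multiplicity 3, geometric multiplicity 1

The characteristic polynomial is (x - 4)^2(x - 2)^3, so the factor x - 2 appears with exponent 3: the algebraic multiplicity is 3.

rank(A - 2I) = 4, so the eigenspace has dimension 5 - 4 = 1: the geometric multiplicity is 1.

Since 1 < 3, A is not diagonalizable.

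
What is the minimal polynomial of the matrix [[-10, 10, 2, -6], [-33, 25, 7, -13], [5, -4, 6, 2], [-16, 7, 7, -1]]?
m_A(x) = (x - 6)^2(x - 4)^2

The characteristic polynomial factors as (x - 6)^2(x - 4)^2. The minimal polynomial is ∏(x - λ)^{k_λ} where k_λ is the size of the largest Jordan block at λ.

For λ = 4: rank(A - 4I) = 3, and the largest Jordan block has size 2 (the smallest k with rank((A - 4I)^k) = rank((A - 4I)^(k+1))).
For λ = 6: rank(A - 6I) = 3, and the largest Jordan block has size 2 (the smallest k with rank((A - 6I)^k) = rank((A - 6I)^(k+1))).

So m_A(x) = (x - 6)^2(x - 4)^2.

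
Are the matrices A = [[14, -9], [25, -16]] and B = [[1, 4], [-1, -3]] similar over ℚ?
Two matrices over a field are similar if and only if they have the same invariant factors.

Both A and B have characteristic polynomial (x + 1)^2 and minimal polynomial (x + 1)^2. Computing further, both have invariant factors (x + 1)^2. Hence A and B are similar.

Yes.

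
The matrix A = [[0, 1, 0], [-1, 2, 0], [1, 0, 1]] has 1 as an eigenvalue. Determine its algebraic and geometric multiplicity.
algebraic multiplicity 3, geometric multiplicity 1

The characteristic polynomial is (x - 1)^3, so the factor x - 1 appears with exponent 3: the algebraic multiplicity is 3.

rank(A - I) = 2, so the eigenspace has dimension 3 - 2 = 1: the geometric multiplicity is 1.

Since 1 < 3, A is not diagonalizable.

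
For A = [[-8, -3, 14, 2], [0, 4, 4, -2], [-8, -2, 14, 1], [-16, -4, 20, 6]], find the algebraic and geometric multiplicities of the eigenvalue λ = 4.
The characteristic polynomial is (x - 4)^4, so the factor x - 4 appears with exponent 4: the algebraic multiplicity is 4.

rank(A - 4I) = 2, so the eigenspace has dimension 4 - 2 = 2: the geometric multiplicity is 2.

Since 2 < 4, A is not diagonalizable.

algebraic multiplicity 4, geometric multiplicity 2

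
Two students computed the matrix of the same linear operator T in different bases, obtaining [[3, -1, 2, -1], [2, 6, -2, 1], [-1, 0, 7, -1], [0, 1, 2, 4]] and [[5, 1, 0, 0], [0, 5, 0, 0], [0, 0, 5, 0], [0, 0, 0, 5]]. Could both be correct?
Both have characteristic polynomial (x - 5)^4 and minimal polynomial (x - 5)^2. But rank(A - 5I) = 2 for A while rank(B - 5I) = 1 for B, so the number of Jordan blocks at λ = 5 differs. A and B are not similar.

No.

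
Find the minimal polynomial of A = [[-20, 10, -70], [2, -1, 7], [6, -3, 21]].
m_A(x) = x^2

The characteristic polynomial factors as x^3. The minimal polynomial is ∏(x - λ)^{k_λ} where k_λ is the size of the largest Jordan block at λ.

For λ = 0: rank(A) = 1, and the largest Jordan block has size 2 (the smallest k with rank(A^k) = rank(A^(k+1))).

So m_A(x) = x^2.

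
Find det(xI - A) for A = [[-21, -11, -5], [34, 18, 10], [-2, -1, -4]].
xI - A = [[x + 21, 11, 5], [-34, x - 18, -10], [2, 1, x + 4]].

Expanding det(xI - A) along the first row:
det(xI - A) = + (x + 21)·det([[x - 18, -10], [1, x + 4]]) - (11)·det([[-34, -10], [2, x + 4]]) + (5)·det([[-34, x - 18], [2, 1]]).

Evaluating gives χ_A(x) = x^3 + 7x^2 + 8x - 16 = (x - 1)(x + 4)^2.

χ_A(x) = (x - 1)(x + 4)^2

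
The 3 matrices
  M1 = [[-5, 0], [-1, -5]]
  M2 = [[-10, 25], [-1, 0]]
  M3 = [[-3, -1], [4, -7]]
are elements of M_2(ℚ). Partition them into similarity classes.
1 class: {M1, M2, M3}

Characteristic polynomials: χ_{M1} = (x + 5)^2, χ_{M2} = (x + 5)^2, χ_{M3} = (x + 5)^2.

{M1, M2, M3}: invariant factors (x + 5)^2.

Matrices are similar if and only if their invariant-factor lists agree; the partition into similarity classes is {M1, M2, M3}.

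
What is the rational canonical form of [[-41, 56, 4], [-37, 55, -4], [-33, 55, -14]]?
The invariant factors of A (the non-unit diagonal entries of the Smith normal form of xI - A over ℚ[x]) are (x - 6)(x + 3)^2, each dividing the next. The characteristic polynomial is their product, (x - 6)(x + 3)^2.

The rational canonical form is the block-diagonal matrix of companion matrices C(f_i):
R = [[0, 0, 54], [1, 0, 27], [0, 1, 0]].

R = [[0, 0, 54], [1, 0, 27], [0, 1, 0]]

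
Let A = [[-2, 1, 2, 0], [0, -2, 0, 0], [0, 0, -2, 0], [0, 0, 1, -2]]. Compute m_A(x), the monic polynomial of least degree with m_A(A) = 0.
The characteristic polynomial factors as (x + 2)^4. The minimal polynomial is ∏(x - λ)^{k_λ} where k_λ is the size of the largest Jordan block at λ.

For λ = -2: rank(A + 2I) = 2, and the largest Jordan block has size 2 (the smallest k with rank((A + 2I)^k) = rank((A + 2I)^(k+1))).

So m_A(x) = (x + 2)^2.

m_A(x) = (x + 2)^2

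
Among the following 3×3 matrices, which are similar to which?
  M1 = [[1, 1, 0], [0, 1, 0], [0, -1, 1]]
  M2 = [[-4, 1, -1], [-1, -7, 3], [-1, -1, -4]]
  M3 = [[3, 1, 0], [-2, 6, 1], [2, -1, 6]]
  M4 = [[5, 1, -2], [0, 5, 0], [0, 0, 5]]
4 classes: {M1}, {M2}, {M3}, {M4}

Characteristic polynomials: χ_{M1} = (x - 1)^3, χ_{M2} = (x + 5)^3, χ_{M3} = (x - 5)^3, χ_{M4} = (x - 5)^3.

{M1}: invariant factors x - 1, (x - 1)^2.

{M2}: invariant factors (x + 5)^3.

{M3}: invariant factors (x - 5)^3.

{M4}: invariant factors x - 5, (x - 5)^2.

Matrices are similar if and only if their invariant-factor lists agree; the partition into similarity classes is {M1}, {M2}, {M3}, {M4}.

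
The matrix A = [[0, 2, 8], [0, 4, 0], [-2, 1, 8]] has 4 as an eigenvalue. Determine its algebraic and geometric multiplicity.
The characteristic polynomial is (x - 4)^3, so the factor x - 4 appears with exponent 3: the algebraic multiplicity is 3.

rank(A - 4I) = 1, so the eigenspace has dimension 3 - 1 = 2: the geometric multiplicity is 2.

Since 2 < 3, A is not diagonalizable.

algebraic multiplicity 3, geometric multiplicity 2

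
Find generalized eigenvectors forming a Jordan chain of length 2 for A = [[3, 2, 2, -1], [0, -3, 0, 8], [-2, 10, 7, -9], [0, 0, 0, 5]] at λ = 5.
v_1 = [[1, 1, 1, 1]]^T, v_2 = [[1, 0, 1, 0]]^T

We seek v_1 ∈ ker((A - 5I)^2) \ ker(A - 5I), then set v_{i+1} = (A - 5I) v_i.

One such chain is v_1 = [[1, 1, 1, 1]]^T, v_2 = [[1, 0, 1, 0]]^T. Check: (A - 5I) v_2 = [[0, 0, 0, 0]]^T = 0.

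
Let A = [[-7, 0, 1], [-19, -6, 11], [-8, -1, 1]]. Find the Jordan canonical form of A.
J = [[-4, 1, 0], [0, -4, 1], [0, 0, -4]]

The characteristic polynomial is det(xI - A) = (x + 4)^3, so the eigenvalues are -4 (algebraic multiplicity 3).

For λ = -4: rank(A + 4I) = 2, rank((A + 4I)^2) = 1, rank((A + 4I)^3) = 0. The eigenspace has dimension 3 - 2 = 1, so there is 1 Jordan block; the rank sequence gives block sizes [3].

Assembling the blocks gives the Jordan form J above.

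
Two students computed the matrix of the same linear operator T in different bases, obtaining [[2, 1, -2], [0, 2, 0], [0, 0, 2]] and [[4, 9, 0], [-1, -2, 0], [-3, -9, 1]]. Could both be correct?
No.

trace(A) = 6 but trace(B) = 3. The trace is a similarity invariant, so A and B are not similar.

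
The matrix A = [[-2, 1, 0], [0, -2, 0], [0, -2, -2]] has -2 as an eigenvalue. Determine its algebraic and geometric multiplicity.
algebraic multiplicity 3, geometric multiplicity 2

The characteristic polynomial is (x + 2)^3, so the factor x + 2 appears with exponent 3: the algebraic multiplicity is 3.

rank(A + 2I) = 1, so the eigenspace has dimension 3 - 1 = 2: the geometric multiplicity is 2.

Since 2 < 3, A is not diagonalizable.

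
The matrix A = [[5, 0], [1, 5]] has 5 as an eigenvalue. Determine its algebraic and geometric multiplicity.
The characteristic polynomial is (x - 5)^2, so the factor x - 5 appears with exponent 2: the algebraic multiplicity is 2.

rank(A - 5I) = 1, so the eigenspace has dimension 2 - 1 = 1: the geometric multiplicity is 1.

Since 1 < 2, A is not diagonalizable.

algebraic multiplicity 2, geometric multiplicity 1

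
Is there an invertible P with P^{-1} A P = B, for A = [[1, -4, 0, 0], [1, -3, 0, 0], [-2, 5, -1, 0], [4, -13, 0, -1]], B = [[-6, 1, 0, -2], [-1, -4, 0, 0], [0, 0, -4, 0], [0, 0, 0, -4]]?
trace(A) = -4 but trace(B) = -18. The trace is a similarity invariant, so A and B are not similar.

No.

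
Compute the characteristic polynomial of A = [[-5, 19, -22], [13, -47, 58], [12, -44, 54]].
χ_A(x) = (x - 2)^2(x + 2)

xI - A = [[x + 5, -19, 22], [-13, x + 47, -58], [-12, 44, x - 54]].

Expanding det(xI - A) along the first row:
det(xI - A) = + (x + 5)·det([[x + 47, -58], [44, x - 54]]) - (-19)·det([[-13, -58], [-12, x - 54]]) + (22)·det([[-13, x + 47], [-12, 44]]).

Evaluating gives χ_A(x) = x^3 - 2x^2 - 4x + 8 = (x - 2)^2(x + 2).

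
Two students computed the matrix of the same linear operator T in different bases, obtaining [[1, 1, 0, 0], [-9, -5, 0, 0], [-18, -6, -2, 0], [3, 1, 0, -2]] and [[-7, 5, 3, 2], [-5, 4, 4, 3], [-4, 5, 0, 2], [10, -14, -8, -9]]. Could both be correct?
trace(A) = -8 but trace(B) = -12. The trace is a similarity invariant, so A and B are not similar.

No.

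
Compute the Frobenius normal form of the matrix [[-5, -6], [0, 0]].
R = [[0, 0], [1, -5]]

The invariant factors of A (the non-unit diagonal entries of the Smith normal form of xI - A over ℚ[x]) are x(x + 5), each dividing the next. The characteristic polynomial is their product, x(x + 5).

The rational canonical form is the block-diagonal matrix of companion matrices C(f_i):
R = [[0, 0], [1, -5]].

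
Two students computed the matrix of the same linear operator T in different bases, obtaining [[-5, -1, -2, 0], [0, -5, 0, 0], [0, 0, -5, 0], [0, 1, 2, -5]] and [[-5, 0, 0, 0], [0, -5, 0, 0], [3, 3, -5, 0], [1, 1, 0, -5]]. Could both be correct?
Two matrices over a field are similar if and only if they have the same invariant factors.

Both A and B have characteristic polynomial (x + 5)^4 and minimal polynomial (x + 5)^2. Computing further, both have invariant factors x + 5, x + 5, (x + 5)^2. Hence A and B are similar.

Yes.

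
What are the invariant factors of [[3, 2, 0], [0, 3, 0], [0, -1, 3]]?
The Jordan structure of A has elementary divisors (x - 3)^2, (x - 3). Arranging the block sizes at each eigenvalue in decreasing order and taking row products gives the invariant factors.

Invariant factors (smallest first, each dividing the next): x - 3, (x - 3)^2.

Check: the last factor (x - 3)^2 is the minimal polynomial, and the product (x - 3)^3 is the characteristic polynomial.

x - 3, (x - 3)^2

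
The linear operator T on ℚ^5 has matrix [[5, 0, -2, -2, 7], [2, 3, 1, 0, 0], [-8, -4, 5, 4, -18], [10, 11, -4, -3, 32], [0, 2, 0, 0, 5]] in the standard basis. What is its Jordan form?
The characteristic polynomial is det(xI - A) = (x - 3)^5, so the eigenvalues are 3 (algebraic multiplicity 5).

For λ = 3: rank(A - 3I) = 3, rank((A - 3I)^2) = 1, rank((A - 3I)^3) = 0. The eigenspace has dimension 5 - 3 = 2, so there are 2 Jordan blocks; the rank sequence gives block sizes [3, 2].

Assembling the blocks gives the Jordan form J above.

J = [[3, 1, 0, 0, 0], [0, 3, 1, 0, 0], [0, 0, 3, 0, 0], [0, 0, 0, 3, 1], [0, 0, 0, 0, 3]]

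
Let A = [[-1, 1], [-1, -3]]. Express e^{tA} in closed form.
A has Jordan form J = [[-2, 1], [0, -2]] with A = PJP^{-1}, so e^{tA} = P e^{tJ} P^{-1}.

For a Jordan block J_k(λ), e^{tJ_k(λ)} = e^{λt} · (I + tN + t^2 N^2/2! + ... + t^{k-1} N^{k-1}/(k-1)!) where N is the nilpotent superdiagonal part.

Assembling the blocks and conjugating back gives the entries of e^{tA} as shown above.

e^{tA} = [[(t + 1)*e^{-2*t}, t*e^{-2*t}], [-t*e^{-2*t}, (1 - t)*e^{-2*t}]]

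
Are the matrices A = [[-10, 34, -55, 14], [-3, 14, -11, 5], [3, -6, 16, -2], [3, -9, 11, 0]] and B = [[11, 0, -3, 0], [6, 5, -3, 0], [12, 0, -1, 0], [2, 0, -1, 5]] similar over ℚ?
No.

Both have characteristic polynomial (x - 5)^4 and minimal polynomial (x - 5)^2. But rank(A - 5I) = 2 for A while rank(B - 5I) = 1 for B, so the number of Jordan blocks at λ = 5 differs. A and B are not similar.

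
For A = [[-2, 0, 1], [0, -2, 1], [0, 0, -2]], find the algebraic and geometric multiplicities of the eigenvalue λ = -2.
The characteristic polynomial is (x + 2)^3, so the factor x + 2 appears with exponent 3: the algebraic multiplicity is 3.

rank(A + 2I) = 1, so the eigenspace has dimension 3 - 1 = 2: the geometric multiplicity is 2.

Since 2 < 3, A is not diagonalizable.

algebraic multiplicity 3, geometric multiplicity 2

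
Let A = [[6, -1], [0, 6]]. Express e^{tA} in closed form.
e^{tA} = [[e^{6*t}, -t*e^{6*t}], [0, e^{6*t}]]

A has Jordan form J = [[6, 1], [0, 6]] with A = PJP^{-1}, so e^{tA} = P e^{tJ} P^{-1}.

For a Jordan block J_k(λ), e^{tJ_k(λ)} = e^{λt} · (I + tN + t^2 N^2/2! + ... + t^{k-1} N^{k-1}/(k-1)!) where N is the nilpotent superdiagonal part.

Assembling the blocks and conjugating back gives the entries of e^{tA} as shown above.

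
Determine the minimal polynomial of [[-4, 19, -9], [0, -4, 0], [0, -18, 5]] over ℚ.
m_A(x) = (x - 5)(x + 4)^2

The characteristic polynomial factors as (x - 5)(x + 4)^2. The minimal polynomial is ∏(x - λ)^{k_λ} where k_λ is the size of the largest Jordan block at λ.

For λ = -4: rank(A + 4I) = 2, and the largest Jordan block has size 2 (the smallest k with rank((A + 4I)^k) = rank((A + 4I)^(k+1))).
For λ = 5: rank(A - 5I) = 2, and the largest Jordan block has size 1 (the smallest k with rank((A - 5I)^k) = rank((A - 5I)^(k+1))).

So m_A(x) = (x - 5)(x + 4)^2.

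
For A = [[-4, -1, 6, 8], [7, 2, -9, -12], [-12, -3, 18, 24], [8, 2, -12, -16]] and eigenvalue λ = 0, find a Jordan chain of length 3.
v_1 = [[3, -4, 12, -8]]^T, v_2 = [[0, 1, 0, 0]]^T, v_3 = [[-1, 2, -3, 2]]^T

We seek v_1 ∈ ker(A^3) \ ker(A^2), then set v_{i+1} = A v_i.

One such chain is v_1 = [[3, -4, 12, -8]]^T, v_2 = [[0, 1, 0, 0]]^T, v_3 = [[-1, 2, -3, 2]]^T. Check: A v_3 = [[0, 0, 0, 0]]^T = 0.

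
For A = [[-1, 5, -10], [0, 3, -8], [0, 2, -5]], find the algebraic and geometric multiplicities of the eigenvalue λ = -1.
algebraic multiplicity 3, geometric multiplicity 2

The characteristic polynomial is (x + 1)^3, so the factor x + 1 appears with exponent 3: the algebraic multiplicity is 3.

rank(A + I) = 1, so the eigenspace has dimension 3 - 1 = 2: the geometric multiplicity is 2.

Since 2 < 3, A is not diagonalizable.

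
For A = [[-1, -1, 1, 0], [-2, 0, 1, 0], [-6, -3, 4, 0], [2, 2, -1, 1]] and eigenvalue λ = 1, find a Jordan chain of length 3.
We seek v_1 ∈ ker((A - I)^3) \ ker((A - I)^2), then set v_{i+1} = (A - I) v_i.

One such chain is v_1 = [[0, 0, 1, 0]]^T, v_2 = [[1, 1, 3, -1]]^T, v_3 = [[0, 0, 0, 1]]^T. Check: (A - I) v_3 = [[0, 0, 0, 0]]^T = 0.

v_1 = [[0, 0, 1, 0]]^T, v_2 = [[1, 1, 3, -1]]^T, v_3 = [[0, 0, 0, 1]]^T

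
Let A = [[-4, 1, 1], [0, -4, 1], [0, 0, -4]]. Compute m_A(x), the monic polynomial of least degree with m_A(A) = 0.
m_A(x) = (x + 4)^3

The characteristic polynomial factors as (x + 4)^3. The minimal polynomial is ∏(x - λ)^{k_λ} where k_λ is the size of the largest Jordan block at λ.

For λ = -4: rank(A + 4I) = 2, and the largest Jordan block has size 3 (the smallest k with rank((A + 4I)^k) = rank((A + 4I)^(k+1))).

So m_A(x) = (x + 4)^3.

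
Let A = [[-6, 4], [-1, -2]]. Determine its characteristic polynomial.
χ_A(x) = (x + 4)^2

xI - A = [[x + 6, -4], [1, x + 2]].

Expanding det(xI - A) along the first row:
det(xI - A) = + (x + 6)·det([[x + 2]]) - (-4)·det([[1]]).

Evaluating gives χ_A(x) = x^2 + 8x + 16 = (x + 4)^2.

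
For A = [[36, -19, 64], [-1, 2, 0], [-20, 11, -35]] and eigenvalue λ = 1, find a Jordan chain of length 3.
We seek v_1 ∈ ker((A - I)^3) \ ker((A - I)^2), then set v_{i+1} = (A - I) v_i.

One such chain is v_1 = [[-6, -1, 3]]^T, v_2 = [[1, 5, 1]]^T, v_3 = [[4, 4, -1]]^T. Check: (A - I) v_3 = [[0, 0, 0]]^T = 0.

v_1 = [[-6, -1, 3]]^T, v_2 = [[1, 5, 1]]^T, v_3 = [[4, 4, -1]]^T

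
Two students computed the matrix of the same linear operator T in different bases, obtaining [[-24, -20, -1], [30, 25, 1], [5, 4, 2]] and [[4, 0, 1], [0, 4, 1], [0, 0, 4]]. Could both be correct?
trace(A) = 3 but trace(B) = 12. The trace is a similarity invariant, so A and B are not similar.

No.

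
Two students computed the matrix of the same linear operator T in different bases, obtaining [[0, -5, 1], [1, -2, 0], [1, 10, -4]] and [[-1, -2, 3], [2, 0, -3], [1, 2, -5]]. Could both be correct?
Two matrices over a field are similar if and only if they have the same invariant factors.

Both A and B have characteristic polynomial (x + 2)^3 and minimal polynomial (x + 2)^3. Computing further, both have invariant factors (x + 2)^3. Hence A and B are similar.

Yes.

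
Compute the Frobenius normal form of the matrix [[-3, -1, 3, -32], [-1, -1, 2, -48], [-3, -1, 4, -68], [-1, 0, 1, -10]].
The invariant factors of A (the non-unit diagonal entries of the Smith normal form of xI - A over ℚ[x]) are x(x + 3)^2(x + 4), each dividing the next. The characteristic polynomial is their product, x(x + 3)^2(x + 4).

The rational canonical form is the block-diagonal matrix of companion matrices C(f_i):
R = [[0, 0, 0, 0], [1, 0, 0, -36], [0, 1, 0, -33], [0, 0, 1, -10]].

R = [[0, 0, 0, 0], [1, 0, 0, -36], [0, 1, 0, -33], [0, 0, 1, -10]]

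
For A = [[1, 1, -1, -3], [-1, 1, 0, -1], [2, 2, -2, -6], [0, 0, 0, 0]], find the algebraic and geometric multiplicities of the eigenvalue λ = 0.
The characteristic polynomial is x^4, so the factor x appears with exponent 4: the algebraic multiplicity is 4.

rank(A) = 2, so the eigenspace has dimension 4 - 2 = 2: the geometric multiplicity is 2.

Since 2 < 4, A is not diagonalizable.

algebraic multiplicity 4, geometric multiplicity 2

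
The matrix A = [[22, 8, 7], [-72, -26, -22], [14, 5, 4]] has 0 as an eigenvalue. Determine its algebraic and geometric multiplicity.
algebraic multiplicity 3, geometric multiplicity 1

The characteristic polynomial is x^3, so the factor x appears with exponent 3: the algebraic multiplicity is 3.

rank(A) = 2, so the eigenspace has dimension 3 - 2 = 1: the geometric multiplicity is 1.

Since 1 < 3, A is not diagonalizable.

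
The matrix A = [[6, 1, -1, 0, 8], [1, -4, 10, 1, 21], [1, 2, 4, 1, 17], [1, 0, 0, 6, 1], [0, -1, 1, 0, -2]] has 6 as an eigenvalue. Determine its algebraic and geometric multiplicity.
The characteristic polynomial is (x - 6)^3(x + 4)^2, so the factor x - 6 appears with exponent 3: the algebraic multiplicity is 3.

rank(A - 6I) = 4, so the eigenspace has dimension 5 - 4 = 1: the geometric multiplicity is 1.

Since 1 < 3, A is not diagonalizable.

algebraic multiplicity 3, geometric multiplicity 1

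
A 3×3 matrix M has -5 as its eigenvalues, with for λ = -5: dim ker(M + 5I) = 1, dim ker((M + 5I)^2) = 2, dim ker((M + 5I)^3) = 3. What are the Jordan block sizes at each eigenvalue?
λ = -5: successive nullity increments [1, 1, 1] count blocks of size ≥ k; block sizes are [3].

Jordan blocks: (-5, 3)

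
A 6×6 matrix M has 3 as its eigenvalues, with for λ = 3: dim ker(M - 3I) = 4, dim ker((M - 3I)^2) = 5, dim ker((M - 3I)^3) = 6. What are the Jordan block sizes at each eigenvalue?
λ = 3: successive nullity increments [4, 1, 1] count blocks of size ≥ k; block sizes are [3, 1, 1, 1].

Jordan blocks: (3, 3), (3, 1), (3, 1), (3, 1)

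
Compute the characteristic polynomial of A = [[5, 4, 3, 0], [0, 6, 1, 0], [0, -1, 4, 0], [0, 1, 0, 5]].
xI - A = [[x - 5, -4, -3, 0], [0, x - 6, -1, 0], [0, 1, x - 4, 0], [0, -1, 0, x - 5]].

Expanding det(xI - A) along the first row:
det(xI - A) = + (x - 5)·det([[x - 6, -1, 0], [1, x - 4, 0], [-1, 0, x - 5]]) - (-4)·det([[0, -1, 0], [0, x - 4, 0], [0, 0, x - 5]]) + (-3)·det([[0, x - 6, 0], [0, 1, 0], [0, -1, x - 5]]) - (0)·det([[0, x - 6, -1], [0, 1, x - 4], [0, -1, 0]]).

Evaluating gives χ_A(x) = x^4 - 20x^3 + 150x^2 - 500x + 625 = (x - 5)^4.

χ_A(x) = (x - 5)^4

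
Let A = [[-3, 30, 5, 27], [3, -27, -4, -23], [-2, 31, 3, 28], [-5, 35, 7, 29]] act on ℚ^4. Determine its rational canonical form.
The invariant factors of A (the non-unit diagonal entries of the Smith normal form of xI - A over ℚ[x]) are (x - 2)(x^3 - 4x + 5), each dividing the next. The characteristic polynomial is their product, (x - 2)(x^3 - 4x + 5).

The rational canonical form is the block-diagonal matrix of companion matrices C(f_i):
R = [[0, 0, 0, 10], [1, 0, 0, -13], [0, 1, 0, 4], [0, 0, 1, 2]].

Note the characteristic polynomial does not split into linear factors over ℚ, so A has no Jordan form over ℚ; the rational canonical form exists over any field.

R = [[0, 0, 0, 10], [1, 0, 0, -13], [0, 1, 0, 4], [0, 0, 1, 2]]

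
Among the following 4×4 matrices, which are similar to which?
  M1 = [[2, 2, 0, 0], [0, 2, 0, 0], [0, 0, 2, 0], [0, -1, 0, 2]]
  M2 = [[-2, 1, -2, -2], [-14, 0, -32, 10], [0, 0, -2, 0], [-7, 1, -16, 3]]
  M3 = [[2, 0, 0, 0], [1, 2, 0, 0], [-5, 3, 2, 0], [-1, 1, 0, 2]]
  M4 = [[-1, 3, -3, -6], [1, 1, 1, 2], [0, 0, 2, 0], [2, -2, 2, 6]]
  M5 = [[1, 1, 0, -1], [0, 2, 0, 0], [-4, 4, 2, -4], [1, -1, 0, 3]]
Characteristic polynomials: χ_{M1} = (x - 2)^4, χ_{M2} = (x - 5)(x + 2)^3, χ_{M3} = (x - 2)^4, χ_{M4} = (x - 2)^4, χ_{M5} = (x - 2)^4.

{M1, M4, M5}: invariant factors x - 2, x - 2, (x - 2)^2.

{M2}: invariant factors x + 2, (x - 5)(x + 2)^2.

{M3}: invariant factors x - 2, (x - 2)^3.

Matrices are similar if and only if their invariant-factor lists agree; the partition into similarity classes is {M1, M4, M5}, {M2}, {M3}.

3 classes: {M1, M4, M5}, {M2}, {M3}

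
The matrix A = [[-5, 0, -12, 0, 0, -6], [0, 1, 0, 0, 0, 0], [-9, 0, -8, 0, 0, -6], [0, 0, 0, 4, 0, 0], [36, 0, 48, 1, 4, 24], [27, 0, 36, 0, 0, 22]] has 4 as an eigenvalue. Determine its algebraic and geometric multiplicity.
The characteristic polynomial is (x - 4)^4(x - 1)^2, so the factor x - 4 appears with exponent 4: the algebraic multiplicity is 4.

rank(A - 4I) = 3, so the eigenspace has dimension 6 - 3 = 3: the geometric multiplicity is 3.

Since 3 < 4, A is not diagonalizable.

algebraic multiplicity 4, geometric multiplicity 3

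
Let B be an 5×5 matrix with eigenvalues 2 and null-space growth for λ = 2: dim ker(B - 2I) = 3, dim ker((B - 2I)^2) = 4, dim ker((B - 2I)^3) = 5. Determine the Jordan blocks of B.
Jordan blocks: (2, 3), (2, 1), (2, 1)

λ = 2: successive nullity increments [3, 1, 1] count blocks of size ≥ k; block sizes are [3, 1, 1].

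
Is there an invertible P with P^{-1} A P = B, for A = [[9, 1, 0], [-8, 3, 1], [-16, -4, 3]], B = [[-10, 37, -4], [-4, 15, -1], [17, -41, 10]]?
Yes.

Two matrices over a field are similar if and only if they have the same invariant factors.

Both A and B have characteristic polynomial (x - 5)^3 and minimal polynomial (x - 5)^3. Computing further, both have invariant factors (x - 5)^3. Hence A and B are similar.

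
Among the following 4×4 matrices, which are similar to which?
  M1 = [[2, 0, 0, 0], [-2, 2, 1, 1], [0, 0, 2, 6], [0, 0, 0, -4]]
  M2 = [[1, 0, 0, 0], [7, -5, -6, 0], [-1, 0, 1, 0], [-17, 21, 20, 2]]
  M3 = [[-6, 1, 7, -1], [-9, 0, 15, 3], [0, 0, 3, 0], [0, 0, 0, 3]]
Characteristic polynomials: χ_{M1} = (x - 2)^3(x + 4), χ_{M2} = (x - 2)(x - 1)^2(x + 5), χ_{M3} = (x - 3)^2(x + 3)^2.

{M1}: invariant factors x - 2, (x - 2)^2(x + 4).

{M2}: invariant factors (x - 2)(x - 1)^2(x + 5).

{M3}: invariant factors x - 3, (x - 3)(x + 3)^2.

Matrices are similar if and only if their invariant-factor lists agree; the partition into similarity classes is {M1}, {M2}, {M3}.

3 classes: {M1}, {M2}, {M3}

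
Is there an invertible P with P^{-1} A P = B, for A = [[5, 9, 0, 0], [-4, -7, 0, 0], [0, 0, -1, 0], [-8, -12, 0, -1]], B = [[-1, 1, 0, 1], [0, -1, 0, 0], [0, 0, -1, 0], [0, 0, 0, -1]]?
Two matrices over a field are similar if and only if they have the same invariant factors.

Both A and B have characteristic polynomial (x + 1)^4 and minimal polynomial (x + 1)^2. Computing further, both have invariant factors x + 1, x + 1, (x + 1)^2. Hence A and B are similar.

Yes.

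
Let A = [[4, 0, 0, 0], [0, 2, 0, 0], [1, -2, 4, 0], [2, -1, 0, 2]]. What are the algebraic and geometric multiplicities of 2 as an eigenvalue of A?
algebraic multiplicity 2, geometric multiplicity 1

The characteristic polynomial is (x - 4)^2(x - 2)^2, so the factor x - 2 appears with exponent 2: the algebraic multiplicity is 2.

rank(A - 2I) = 3, so the eigenspace has dimension 4 - 3 = 1: the geometric multiplicity is 1.

Since 1 < 2, A is not diagonalizable.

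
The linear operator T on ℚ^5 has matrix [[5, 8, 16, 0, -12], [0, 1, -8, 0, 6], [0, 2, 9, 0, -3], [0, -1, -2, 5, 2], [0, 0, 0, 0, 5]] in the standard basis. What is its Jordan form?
The characteristic polynomial is det(xI - A) = (x - 5)^5, so the eigenvalues are 5 (algebraic multiplicity 5).

For λ = 5: rank(A - 5I) = 2, rank((A - 5I)^2) = 0. The eigenspace has dimension 5 - 2 = 3, so there are 3 Jordan blocks; the rank sequence gives block sizes [2, 2, 1].

Assembling the blocks gives the Jordan form J above.

J = [[5, 1, 0, 0, 0], [0, 5, 0, 0, 0], [0, 0, 5, 1, 0], [0, 0, 0, 5, 0], [0, 0, 0, 0, 5]]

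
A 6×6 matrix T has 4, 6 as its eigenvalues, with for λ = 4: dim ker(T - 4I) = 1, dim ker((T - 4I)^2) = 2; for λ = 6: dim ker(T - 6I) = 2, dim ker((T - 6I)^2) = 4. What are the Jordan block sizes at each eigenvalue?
λ = 4: successive nullity increments [1, 1] count blocks of size ≥ k; block sizes are [2].
λ = 6: successive nullity increments [2, 2] count blocks of size ≥ k; block sizes are [2, 2].

Jordan blocks: (4, 2), (6, 2), (6, 2)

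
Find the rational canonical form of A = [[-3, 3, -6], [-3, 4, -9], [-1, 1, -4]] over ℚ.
The invariant factors of A (the non-unit diagonal entries of the Smith normal form of xI - A over ℚ[x]) are (x + 1)(x^2 + 2x - 6), each dividing the next. The characteristic polynomial is their product, (x + 1)(x^2 + 2x - 6).

The rational canonical form is the block-diagonal matrix of companion matrices C(f_i):
R = [[0, 0, 6], [1, 0, 4], [0, 1, -3]].

Note the characteristic polynomial does not split into linear factors over ℚ, so A has no Jordan form over ℚ; the rational canonical form exists over any field.

R = [[0, 0, 6], [1, 0, 4], [0, 1, -3]]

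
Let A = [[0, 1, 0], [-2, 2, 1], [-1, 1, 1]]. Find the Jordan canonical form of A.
J = [[1, 1, 0], [0, 1, 1], [0, 0, 1]]

The characteristic polynomial is det(xI - A) = (x - 1)^3, so the eigenvalues are 1 (algebraic multiplicity 3).

For λ = 1: rank(A - I) = 2, rank((A - I)^2) = 1, rank((A - I)^3) = 0. The eigenspace has dimension 3 - 2 = 1, so there is 1 Jordan block; the rank sequence gives block sizes [3].

Assembling the blocks gives the Jordan form J above.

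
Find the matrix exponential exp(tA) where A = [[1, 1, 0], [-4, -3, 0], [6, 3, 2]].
e^{tA} = [[(2*t + 1)*e^{-t}, t*e^{-t}, 0], [-4*t*e^{-t}, (1 - 2*t)*e^{-t}, 0], [(2*e^{3*t} - 2)*e^{-t}, (e^{3*t} - 1)*e^{-t}, e^{2*t}]]

A has Jordan form J = [[-1, 1, 0], [0, -1, 0], [0, 0, 2]] with A = PJP^{-1}, so e^{tA} = P e^{tJ} P^{-1}.

For a Jordan block J_k(λ), e^{tJ_k(λ)} = e^{λt} · (I + tN + t^2 N^2/2! + ... + t^{k-1} N^{k-1}/(k-1)!) where N is the nilpotent superdiagonal part.

Assembling the blocks and conjugating back gives the entries of e^{tA} as shown above.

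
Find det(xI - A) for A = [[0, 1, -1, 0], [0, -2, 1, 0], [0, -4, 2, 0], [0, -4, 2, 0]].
χ_A(x) = x^4

xI - A = [[x, -1, 1, 0], [0, x + 2, -1, 0], [0, 4, x - 2, 0], [0, 4, -2, x]].

Expanding det(xI - A) along the first row:
det(xI - A) = + (x)·det([[x + 2, -1, 0], [4, x - 2, 0], [4, -2, x]]) - (-1)·det([[0, -1, 0], [0, x - 2, 0], [0, -2, x]]) + (1)·det([[0, x + 2, 0], [0, 4, 0], [0, 4, x]]) - (0)·det([[0, x + 2, -1], [0, 4, x - 2], [0, 4, -2]]).

Evaluating gives χ_A(x) = x^4.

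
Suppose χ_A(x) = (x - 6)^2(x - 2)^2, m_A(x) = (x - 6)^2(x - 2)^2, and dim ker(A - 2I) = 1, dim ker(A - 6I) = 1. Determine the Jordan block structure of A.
Jordan blocks: (2, 2), (6, 2)

λ = 2: algebraic multiplicity 2 (exponent in χ_A), largest block size 2 (exponent in m_A), 1 block (geometric multiplicity). This forces block sizes [2].
λ = 6: algebraic multiplicity 2 (exponent in χ_A), largest block size 2 (exponent in m_A), 1 block (geometric multiplicity). This forces block sizes [2].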